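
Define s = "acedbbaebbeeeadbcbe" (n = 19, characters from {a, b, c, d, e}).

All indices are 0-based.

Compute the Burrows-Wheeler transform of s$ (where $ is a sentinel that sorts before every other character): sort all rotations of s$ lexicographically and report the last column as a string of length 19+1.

e$ebbdedcbbaeabeaceb

rank  rotation              last
    0  $acedbbaebbeeeadbcbe  e
    1  acedbbaebbeeeadbcbe$  $
    2  adbcbe$acedbbaebbeee  e
    3  aebbeeeadbcbe$acedbb  b
    4  baebbeeeadbcbe$acedb  b
    5  bbaebbeeeadbcbe$aced  d
    6  bbeeeadbcbe$acedbbae  e
    7  bcbe$acedbbaebbeeead  d
    8  be$acedbbaebbeeeadbc  c
    9  beeeadbcbe$acedbbaeb  b
   10  cbe$acedbbaebbeeeadb  b
   11  cedbbaebbeeeadbcbe$a  a
   12  dbbaebbeeeadbcbe$ace  e
   13  dbcbe$acedbbaebbeeea  a
   14  e$acedbbaebbeeeadbcb  b
   15  eadbcbe$acedbbaebbee  e
   16  ebbeeeadbcbe$acedbba  a
   17  edbbaebbeeeadbcbe$ac  c
   18  eeadbcbe$acedbbaebbe  e
   19  eeeadbcbe$acedbbaebb  b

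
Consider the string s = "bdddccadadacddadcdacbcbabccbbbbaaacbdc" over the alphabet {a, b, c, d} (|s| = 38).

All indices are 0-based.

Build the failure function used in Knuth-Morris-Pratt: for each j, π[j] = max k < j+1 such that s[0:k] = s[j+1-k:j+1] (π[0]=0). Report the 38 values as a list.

[0, 0, 0, 0, 0, 0, 0, 0, 0, 0, 0, 0, 0, 0, 0, 0, 0, 0, 0, 0, 1, 0, 1, 0, 1, 0, 0, 1, 1, 1, 1, 0, 0, 0, 0, 1, 2, 0]

π[0] = 0
j=1 s[j]='d': π[1]=0 (border '')
j=2 s[j]='d': π[2]=0 (border '')
j=3 s[j]='d': π[3]=0 (border '')
j=4 s[j]='c': π[4]=0 (border '')
j=5 s[j]='c': π[5]=0 (border '')
j=6 s[j]='a': π[6]=0 (border '')
j=7 s[j]='d': π[7]=0 (border '')
j=8 s[j]='a': π[8]=0 (border '')
j=9 s[j]='d': π[9]=0 (border '')
j=10 s[j]='a': π[10]=0 (border '')
j=11 s[j]='c': π[11]=0 (border '')
j=12 s[j]='d': π[12]=0 (border '')
j=13 s[j]='d': π[13]=0 (border '')
j=14 s[j]='a': π[14]=0 (border '')
j=15 s[j]='d': π[15]=0 (border '')
j=16 s[j]='c': π[16]=0 (border '')
j=17 s[j]='d': π[17]=0 (border '')
j=18 s[j]='a': π[18]=0 (border '')
j=19 s[j]='c': π[19]=0 (border '')
j=20 s[j]='b': π[20]=1 (border 'b')
j=21 s[j]='c': k: 1→0; π[21]=0 (border '')
j=22 s[j]='b': π[22]=1 (border 'b')
j=23 s[j]='a': k: 1→0; π[23]=0 (border '')
j=24 s[j]='b': π[24]=1 (border 'b')
j=25 s[j]='c': k: 1→0; π[25]=0 (border '')
j=26 s[j]='c': π[26]=0 (border '')
j=27 s[j]='b': π[27]=1 (border 'b')
j=28 s[j]='b': k: 1→0; π[28]=1 (border 'b')
j=29 s[j]='b': k: 1→0; π[29]=1 (border 'b')
j=30 s[j]='b': k: 1→0; π[30]=1 (border 'b')
j=31 s[j]='a': k: 1→0; π[31]=0 (border '')
j=32 s[j]='a': π[32]=0 (border '')
j=33 s[j]='a': π[33]=0 (border '')
j=34 s[j]='c': π[34]=0 (border '')
j=35 s[j]='b': π[35]=1 (border 'b')
j=36 s[j]='d': π[36]=2 (border 'bd')
j=37 s[j]='c': k: 2→0; π[37]=0 (border '')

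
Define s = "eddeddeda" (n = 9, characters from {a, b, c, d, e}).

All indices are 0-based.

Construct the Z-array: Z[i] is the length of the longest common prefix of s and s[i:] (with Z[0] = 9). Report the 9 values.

Z[0]=9
i=1: i≥r, start 0; Z[1]=0
i=2: i≥r, start 0; Z[2]=0
i=3: i≥r, start 0; Z[3]=5 scan→box=[3,8)
i=4: min(r-i=4, Z[1]=0)=0; Z[4]=0
i=5: min(r-i=3, Z[2]=0)=0; Z[5]=0
i=6: min(r-i=2, Z[3]=5)=2; Z[6]=2
i=7: min(r-i=1, Z[4]=0)=0; Z[7]=0
i=8: i≥r, start 0; Z[8]=0

[9, 0, 0, 5, 0, 0, 2, 0, 0]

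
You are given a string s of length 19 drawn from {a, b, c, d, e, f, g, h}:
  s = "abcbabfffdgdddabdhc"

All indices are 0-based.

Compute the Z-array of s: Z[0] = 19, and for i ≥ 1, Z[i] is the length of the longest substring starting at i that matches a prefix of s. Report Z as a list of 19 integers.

Z[0]=19
i=1: outside box; Z[1]=0
i=2: outside box; Z[2]=0
i=3: outside box; Z[3]=0
i=4: outside box; Z[4]=2 scan→box=[4,6)
i=5: min(r-i=1, Z[1]=0)=0; Z[5]=0
i=6: outside box; Z[6]=0
i=7: outside box; Z[7]=0
i=8: outside box; Z[8]=0
i=9: outside box; Z[9]=0
i=10: outside box; Z[10]=0
i=11: outside box; Z[11]=0
i=12: outside box; Z[12]=0
i=13: outside box; Z[13]=0
i=14: outside box; Z[14]=2 scan→box=[14,16)
i=15: min(r-i=1, Z[1]=0)=0; Z[15]=0
i=16: outside box; Z[16]=0
i=17: outside box; Z[17]=0
i=18: outside box; Z[18]=0

[19, 0, 0, 0, 2, 0, 0, 0, 0, 0, 0, 0, 0, 0, 2, 0, 0, 0, 0]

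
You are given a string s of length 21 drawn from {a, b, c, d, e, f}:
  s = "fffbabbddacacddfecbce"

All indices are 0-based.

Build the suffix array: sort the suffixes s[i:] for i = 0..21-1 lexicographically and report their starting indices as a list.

[4, 9, 11, 3, 5, 18, 6, 10, 17, 12, 19, 8, 7, 13, 14, 20, 16, 2, 15, 1, 0]

sorted suffixes:
  #0 SA[0]=4  'abbddacacddfecbce'
  #1 SA[1]=9  'acacddfecbce'
  #2 SA[2]=11  'acddfecbce'
  #3 SA[3]=3  'babbddacacddfecbce'
  #4 SA[4]=5  'bbddacacddfecbce'
  #5 SA[5]=18  'bce'
  #6 SA[6]=6  'bddacacddfecbce'
  #7 SA[7]=10  'cacddfecbce'
  #8 SA[8]=17  'cbce'
  #9 SA[9]=12  'cddfecbce'
  #10 SA[10]=19  'ce'
  #11 SA[11]=8  'dacacddfecbce'
  #12 SA[12]=7  'ddacacddfecbce'
  #13 SA[13]=13  'ddfecbce'
  #14 SA[14]=14  'dfecbce'
  #15 SA[15]=20  'e'
  #16 SA[16]=16  'ecbce'
  #17 SA[17]=2  'fbabbddacacddfecbce'
  #18 SA[18]=15  'fecbce'
  #19 SA[19]=1  'ffbabbddacacddfecbce'
  #20 SA[20]=0  'fffbabbddacacddfecbce'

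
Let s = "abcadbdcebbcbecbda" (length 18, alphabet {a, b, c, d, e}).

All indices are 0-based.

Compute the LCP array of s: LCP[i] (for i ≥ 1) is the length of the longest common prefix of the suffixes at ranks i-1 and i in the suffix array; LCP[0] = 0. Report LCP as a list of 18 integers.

rank→(start, suffix):
  0 → (17, 'a')
  1 → (0, 'abcadbdcebbcbecbda')
  2 → (3, 'adbdcebbcbecbda')
  3 → (9, 'bbcbecbda')
  4 → (1, 'bcadbdcebbcbecbda')
  5 → (10, 'bcbecbda')
  6 → (15, 'bda')
  7 → (5, 'bdcebbcbecbda')
  8 → (12, 'becbda')
  9 → (2, 'cadbdcebbcbecbda')
  10 → (14, 'cbda')
  11 → (11, 'cbecbda')
  12 → (7, 'cebbcbecbda')
  13 → (16, 'da')
  14 → (4, 'dbdcebbcbecbda')
  15 → (6, 'dcebbcbecbda')
  16 → (8, 'ebbcbecbda')
  17 → (13, 'ecbda')

SA = [17, 0, 3, 9, 1, 10, 15, 5, 12, 2, 14, 11, 7, 16, 4, 6, 8, 13]
rank  pair      lcp
   1  s[17:],s[0:]  1  'a'
   2  s[0:],s[3:]  1  'a'
   3  s[3:],s[9:]  0  ''
   4  s[9:],s[1:]  1  'b'
   5  s[1:],s[10:]  2  'bc'
   6  s[10:],s[15:]  1  'b'
   7  s[15:],s[5:]  2  'bd'
   8  s[5:],s[12:]  1  'b'
   9  s[12:],s[2:]  0  ''
  10  s[2:],s[14:]  1  'c'
  11  s[14:],s[11:]  2  'cb'
  12  s[11:],s[7:]  1  'c'
  13  s[7:],s[16:]  0  ''
  14  s[16:],s[4:]  1  'd'
  15  s[4:],s[6:]  1  'd'
  16  s[6:],s[8:]  0  ''
  17  s[8:],s[13:]  1  'e'

[0, 1, 1, 0, 1, 2, 1, 2, 1, 0, 1, 2, 1, 0, 1, 1, 0, 1]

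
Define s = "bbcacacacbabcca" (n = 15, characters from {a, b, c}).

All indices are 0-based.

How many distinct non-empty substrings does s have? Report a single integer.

rank | idx | suffix
   0 |  14 | a
   1 |  10 | abcca
   2 |   3 | acacacbabcca
   3 |   5 | acacbabcca
   4 |   7 | acbabcca
   5 |   9 | babcca
   6 |   0 | bbcacacacbabcca
   7 |   1 | bcacacacbabcca
   8 |  11 | bcca
   9 |  13 | ca
  10 |   2 | cacacacbabcca
  11 |   4 | cacacbabcca
  12 |   6 | cacbabcca
  13 |   8 | cbabcca
  14 |  12 | cca

SA = [14, 10, 3, 5, 7, 9, 0, 1, 11, 13, 2, 4, 6, 8, 12]
[i] adj suffixes → lcp
  [1] 14/10 → 1 ('a')
  [2] 10/3 → 1 ('a')
  [3] 3/5 → 4 ('acac')
  [4] 5/7 → 2 ('ac')
  [5] 7/9 → 0 ('')
  [6] 9/0 → 1 ('b')
  [7] 0/1 → 1 ('b')
  [8] 1/11 → 2 ('bc')
  [9] 11/13 → 0 ('')
  [10] 13/2 → 2 ('ca')
  [11] 2/4 → 5 ('cacac')
  [12] 4/6 → 3 ('cac')
  [13] 6/8 → 1 ('c')
  [14] 8/12 → 1 ('c')

n(n+1)/2 = 15·16/2 = 120
Σ LCP = 0 + 1 + 1 + 4 + 2 + 0 + 1 + 1 + 2 + 0 + 2 + 5 + 3 + 1 + 1 = 24
distinct = 120 − 24 = 96

96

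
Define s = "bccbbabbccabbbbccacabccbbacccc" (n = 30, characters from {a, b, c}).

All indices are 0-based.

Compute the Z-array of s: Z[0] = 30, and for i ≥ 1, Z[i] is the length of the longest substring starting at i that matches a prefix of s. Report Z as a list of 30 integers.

Z[0]=30
i=1: outside box; Z[1]=0
i=2: outside box; Z[2]=0
i=3: outside box; Z[3]=1 extend→box=[3,4)
i=4: outside box; Z[4]=1 extend→box=[4,5)
i=5: outside box; Z[5]=0
i=6: outside box; Z[6]=1 extend→box=[6,7)
i=7: outside box; Z[7]=3 extend→box=[7,10)
i=8: min(r-i=2, Z[1]=0)=0; Z[8]=0
i=9: min(r-i=1, Z[2]=0)=0; Z[9]=0
i=10: outside box; Z[10]=0
i=11: outside box; Z[11]=1 extend→box=[11,12)
i=12: outside box; Z[12]=1 extend→box=[12,13)
i=13: outside box; Z[13]=1 extend→box=[13,14)
i=14: outside box; Z[14]=3 extend→box=[14,17)
i=15: min(r-i=2, Z[1]=0)=0; Z[15]=0
i=16: min(r-i=1, Z[2]=0)=0; Z[16]=0
i=17: outside box; Z[17]=0
i=18: outside box; Z[18]=0
i=19: outside box; Z[19]=0
i=20: outside box; Z[20]=6 extend→box=[20,26)
i=21: min(r-i=5, Z[1]=0)=0; Z[21]=0
i=22: min(r-i=4, Z[2]=0)=0; Z[22]=0
i=23: min(r-i=3, Z[3]=1)=1; Z[23]=1
i=24: min(r-i=2, Z[4]=1)=1; Z[24]=1
i=25: min(r-i=1, Z[5]=0)=0; Z[25]=0
i=26: outside box; Z[26]=0
i=27: outside box; Z[27]=0
i=28: outside box; Z[28]=0
i=29: outside box; Z[29]=0

[30, 0, 0, 1, 1, 0, 1, 3, 0, 0, 0, 1, 1, 1, 3, 0, 0, 0, 0, 0, 6, 0, 0, 1, 1, 0, 0, 0, 0, 0]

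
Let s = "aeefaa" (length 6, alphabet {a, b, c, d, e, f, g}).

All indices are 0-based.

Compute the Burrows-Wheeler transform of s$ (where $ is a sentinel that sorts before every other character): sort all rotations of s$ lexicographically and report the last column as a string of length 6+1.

rank  rotation last
    0  $aeefaa  a
    1  a$aeefa  a
    2  aa$aeef  f
    3  aeefaa$  $
    4  eefaa$a  a
    5  efaa$ae  e
    6  faa$aee  e

aaf$aee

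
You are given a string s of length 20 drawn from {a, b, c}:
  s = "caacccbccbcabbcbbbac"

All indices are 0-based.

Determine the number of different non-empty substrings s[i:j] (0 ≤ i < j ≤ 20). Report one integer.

rank→(start, suffix):
  0 → (1, 'aacccbccbcabbcbbbac')
  1 → (11, 'abbcbbbac')
  2 → (18, 'ac')
  3 → (2, 'acccbccbcabbcbbbac')
  4 → (17, 'bac')
  5 → (16, 'bbac')
  6 → (15, 'bbbac')
  7 → (12, 'bbcbbbac')
  8 → (9, 'bcabbcbbbac')
  9 → (13, 'bcbbbac')
  10 → (6, 'bccbcabbcbbbac')
  11 → (19, 'c')
  12 → (0, 'caacccbccbcabbcbbbac')
  13 → (10, 'cabbcbbbac')
  14 → (14, 'cbbbac')
  15 → (8, 'cbcabbcbbbac')
  16 → (5, 'cbccbcabbcbbbac')
  17 → (7, 'ccbcabbcbbbac')
  18 → (4, 'ccbccbcabbcbbbac')
  19 → (3, 'cccbccbcabbcbbbac')

SA = [1, 11, 18, 2, 17, 16, 15, 12, 9, 13, 6, 19, 0, 10, 14, 8, 5, 7, 4, 3]
i: (SA[i-1],SA[i]) lcp shared
  1: (1,11) 1 'a'
  2: (11,18) 1 'a'
  3: (18,2) 2 'ac'
  4: (2,17) 0 ''
  5: (17,16) 1 'b'
  6: (16,15) 2 'bb'
  7: (15,12) 2 'bb'
  8: (12,9) 1 'b'
  9: (9,13) 2 'bc'
  10: (13,6) 2 'bc'
  11: (6,19) 0 ''
  12: (19,0) 1 'c'
  13: (0,10) 2 'ca'
  14: (10,14) 1 'c'
  15: (14,8) 2 'cb'
  16: (8,5) 3 'cbc'
  17: (5,7) 1 'c'
  18: (7,4) 4 'ccbc'
  19: (4,3) 2 'cc'

n(n+1)/2 = 20·21/2 = 210
Σ LCP = 0 + 1 + 1 + 2 + 0 + 1 + 2 + 2 + 1 + 2 + 2 + 0 + 1 + 2 + 1 + 2 + 3 + 1 + 4 + 2 = 30
distinct = 210 − 30 = 180

180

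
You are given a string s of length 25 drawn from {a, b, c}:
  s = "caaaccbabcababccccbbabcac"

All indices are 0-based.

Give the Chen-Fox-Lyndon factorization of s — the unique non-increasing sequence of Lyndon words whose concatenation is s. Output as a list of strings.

["c", "aaaccbabcababccccbbabcac"]

emit factor 1: 'c' (i=0, period=1)
emit factor 2: 'aaaccbabcababccccbbabcac' (i=1, period=24)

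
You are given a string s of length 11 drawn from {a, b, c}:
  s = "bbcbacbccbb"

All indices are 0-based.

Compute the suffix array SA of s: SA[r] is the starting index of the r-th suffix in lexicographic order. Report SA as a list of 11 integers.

rank→(start, suffix):
  0 → (4, 'acbccbb')
  1 → (10, 'b')
  2 → (3, 'bacbccbb')
  3 → (9, 'bb')
  4 → (0, 'bbcbacbccbb')
  5 → (1, 'bcbacbccbb')
  6 → (6, 'bccbb')
  7 → (2, 'cbacbccbb')
  8 → (8, 'cbb')
  9 → (5, 'cbccbb')
  10 → (7, 'ccbb')

[4, 10, 3, 9, 0, 1, 6, 2, 8, 5, 7]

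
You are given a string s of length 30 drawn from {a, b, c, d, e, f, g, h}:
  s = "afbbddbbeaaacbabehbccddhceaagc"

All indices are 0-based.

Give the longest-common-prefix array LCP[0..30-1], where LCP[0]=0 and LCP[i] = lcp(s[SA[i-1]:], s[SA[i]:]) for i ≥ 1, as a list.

[0, 2, 2, 1, 1, 1, 1, 0, 1, 2, 1, 1, 1, 2, 0, 1, 1, 1, 1, 0, 1, 2, 1, 0, 3, 1, 0, 0, 0, 1]

rank | idx | suffix
   0 |   9 | aaacbabehbccddhceaagc
   1 |  10 | aacbabehbccddhceaagc
   2 |  26 | aagc
   3 |  14 | abehbccddhceaagc
   4 |  11 | acbabehbccddhceaagc
   5 |   0 | afbbddbbeaaacbabehbccddhceaagc
   6 |  27 | agc
   7 |  13 | babehbccddhceaagc
   8 |   2 | bbddbbeaaacbabehbccddhceaagc
   9 |   6 | bbeaaacbabehbccddhceaagc
  10 |  18 | bccddhceaagc
  11 |   3 | bddbbeaaacbabehbccddhceaagc
  12 |   7 | beaaacbabehbccddhceaagc
  13 |  15 | behbccddhceaagc
  14 |  29 | c
  15 |  12 | cbabehbccddhceaagc
  16 |  19 | ccddhceaagc
  17 |  20 | cddhceaagc
  18 |  24 | ceaagc
  19 |   5 | dbbeaaacbabehbccddhceaagc
  20 |   4 | ddbbeaaacbabehbccddhceaagc
  21 |  21 | ddhceaagc
  22 |  22 | dhceaagc
  23 |   8 | eaaacbabehbccddhceaagc
  24 |  25 | eaagc
  25 |  16 | ehbccddhceaagc
  26 |   1 | fbbddbbeaaacbabehbccddhceaagc
  27 |  28 | gc
  28 |  17 | hbccddhceaagc
  29 |  23 | hceaagc

SA = [9, 10, 26, 14, 11, 0, 27, 13, 2, 6, 18, 3, 7, 15, 29, 12, 19, 20, 24, 5, 4, 21, 22, 8, 25, 16, 1, 28, 17, 23]
[i] adj suffixes → lcp
  [1] 9/10 → 2 ('aa')
  [2] 10/26 → 2 ('aa')
  [3] 26/14 → 1 ('a')
  [4] 14/11 → 1 ('a')
  [5] 11/0 → 1 ('a')
  [6] 0/27 → 1 ('a')
  [7] 27/13 → 0 ('')
  [8] 13/2 → 1 ('b')
  [9] 2/6 → 2 ('bb')
  [10] 6/18 → 1 ('b')
  [11] 18/3 → 1 ('b')
  [12] 3/7 → 1 ('b')
  [13] 7/15 → 2 ('be')
  [14] 15/29 → 0 ('')
  [15] 29/12 → 1 ('c')
  [16] 12/19 → 1 ('c')
  [17] 19/20 → 1 ('c')
  [18] 20/24 → 1 ('c')
  [19] 24/5 → 0 ('')
  [20] 5/4 → 1 ('d')
  [21] 4/21 → 2 ('dd')
  [22] 21/22 → 1 ('d')
  [23] 22/8 → 0 ('')
  [24] 8/25 → 3 ('eaa')
  [25] 25/16 → 1 ('e')
  [26] 16/1 → 0 ('')
  [27] 1/28 → 0 ('')
  [28] 28/17 → 0 ('')
  [29] 17/23 → 1 ('h')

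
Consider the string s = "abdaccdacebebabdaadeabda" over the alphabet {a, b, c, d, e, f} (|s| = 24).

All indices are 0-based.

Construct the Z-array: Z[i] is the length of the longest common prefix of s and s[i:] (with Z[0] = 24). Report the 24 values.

Z[0]=24
i=1: outside box; Z[1]=0
i=2: outside box; Z[2]=0
i=3: outside box; Z[3]=1 grow→box=[3,4)
i=4: outside box; Z[4]=0
i=5: outside box; Z[5]=0
i=6: outside box; Z[6]=0
i=7: outside box; Z[7]=1 grow→box=[7,8)
i=8: outside box; Z[8]=0
i=9: outside box; Z[9]=0
i=10: outside box; Z[10]=0
i=11: outside box; Z[11]=0
i=12: outside box; Z[12]=0
i=13: outside box; Z[13]=4 grow→box=[13,17)
i=14: min(r-i=3, Z[1]=0)=0; Z[14]=0
i=15: min(r-i=2, Z[2]=0)=0; Z[15]=0
i=16: min(r-i=1, Z[3]=1)=1; Z[16]=1
i=17: outside box; Z[17]=1 grow→box=[17,18)
i=18: outside box; Z[18]=0
i=19: outside box; Z[19]=0
i=20: outside box; Z[20]=4 grow→box=[20,24)
i=21: min(r-i=3, Z[1]=0)=0; Z[21]=0
i=22: min(r-i=2, Z[2]=0)=0; Z[22]=0
i=23: min(r-i=1, Z[3]=1)=1; Z[23]=1

[24, 0, 0, 1, 0, 0, 0, 1, 0, 0, 0, 0, 0, 4, 0, 0, 1, 1, 0, 0, 4, 0, 0, 1]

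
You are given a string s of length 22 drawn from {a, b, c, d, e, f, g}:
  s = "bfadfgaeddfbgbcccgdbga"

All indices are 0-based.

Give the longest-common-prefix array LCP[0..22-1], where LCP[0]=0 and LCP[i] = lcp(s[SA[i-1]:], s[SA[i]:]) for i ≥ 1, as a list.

rank | idx | suffix
   0 |  21 | a
   1 |   2 | adfgaeddfbgbcccgdbga
   2 |   6 | aeddfbgbcccgdbga
   3 |  13 | bcccgdbga
   4 |   0 | bfadfgaeddfbgbcccgdbga
   5 |  19 | bga
   6 |  11 | bgbcccgdbga
   7 |  14 | cccgdbga
   8 |  15 | ccgdbga
   9 |  16 | cgdbga
  10 |  18 | dbga
  11 |   8 | ddfbgbcccgdbga
  12 |   9 | dfbgbcccgdbga
  13 |   3 | dfgaeddfbgbcccgdbga
  14 |   7 | eddfbgbcccgdbga
  15 |   1 | fadfgaeddfbgbcccgdbga
  16 |  10 | fbgbcccgdbga
  17 |   4 | fgaeddfbgbcccgdbga
  18 |  20 | ga
  19 |   5 | gaeddfbgbcccgdbga
  20 |  12 | gbcccgdbga
  21 |  17 | gdbga

SA = [21, 2, 6, 13, 0, 19, 11, 14, 15, 16, 18, 8, 9, 3, 7, 1, 10, 4, 20, 5, 12, 17]
i: (SA[i-1],SA[i]) lcp shared
  1: (21,2) 1 'a'
  2: (2,6) 1 'a'
  3: (6,13) 0 ''
  4: (13,0) 1 'b'
  5: (0,19) 1 'b'
  6: (19,11) 2 'bg'
  7: (11,14) 0 ''
  8: (14,15) 2 'cc'
  9: (15,16) 1 'c'
  10: (16,18) 0 ''
  11: (18,8) 1 'd'
  12: (8,9) 1 'd'
  13: (9,3) 2 'df'
  14: (3,7) 0 ''
  15: (7,1) 0 ''
  16: (1,10) 1 'f'
  17: (10,4) 1 'f'
  18: (4,20) 0 ''
  19: (20,5) 2 'ga'
  20: (5,12) 1 'g'
  21: (12,17) 1 'g'

[0, 1, 1, 0, 1, 1, 2, 0, 2, 1, 0, 1, 1, 2, 0, 0, 1, 1, 0, 2, 1, 1]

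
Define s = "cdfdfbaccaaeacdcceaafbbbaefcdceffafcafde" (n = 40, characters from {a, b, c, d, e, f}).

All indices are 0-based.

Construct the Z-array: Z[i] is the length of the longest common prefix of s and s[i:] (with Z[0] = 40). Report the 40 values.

Z[0]=40
i=1: fresh scan; Z[1]=0
i=2: fresh scan; Z[2]=0
i=3: fresh scan; Z[3]=0
i=4: fresh scan; Z[4]=0
i=5: fresh scan; Z[5]=0
i=6: fresh scan; Z[6]=0
i=7: fresh scan; Z[7]=1 extend→box=[7,8)
i=8: fresh scan; Z[8]=1 extend→box=[8,9)
i=9: fresh scan; Z[9]=0
i=10: fresh scan; Z[10]=0
i=11: fresh scan; Z[11]=0
i=12: fresh scan; Z[12]=0
i=13: fresh scan; Z[13]=2 extend→box=[13,15)
i=14: min(r-i=1, Z[1]=0)=0; Z[14]=0
i=15: fresh scan; Z[15]=1 extend→box=[15,16)
i=16: fresh scan; Z[16]=1 extend→box=[16,17)
i=17: fresh scan; Z[17]=0
i=18: fresh scan; Z[18]=0
i=19: fresh scan; Z[19]=0
i=20: fresh scan; Z[20]=0
i=21: fresh scan; Z[21]=0
i=22: fresh scan; Z[22]=0
i=23: fresh scan; Z[23]=0
i=24: fresh scan; Z[24]=0
i=25: fresh scan; Z[25]=0
i=26: fresh scan; Z[26]=0
i=27: fresh scan; Z[27]=2 extend→box=[27,29)
i=28: min(r-i=1, Z[1]=0)=0; Z[28]=0
i=29: fresh scan; Z[29]=1 extend→box=[29,30)
i=30: fresh scan; Z[30]=0
i=31: fresh scan; Z[31]=0
i=32: fresh scan; Z[32]=0
i=33: fresh scan; Z[33]=0
i=34: fresh scan; Z[34]=0
i=35: fresh scan; Z[35]=1 extend→box=[35,36)
i=36: fresh scan; Z[36]=0
i=37: fresh scan; Z[37]=0
i=38: fresh scan; Z[38]=0
i=39: fresh scan; Z[39]=0

[40, 0, 0, 0, 0, 0, 0, 1, 1, 0, 0, 0, 0, 2, 0, 1, 1, 0, 0, 0, 0, 0, 0, 0, 0, 0, 0, 2, 0, 1, 0, 0, 0, 0, 0, 1, 0, 0, 0, 0]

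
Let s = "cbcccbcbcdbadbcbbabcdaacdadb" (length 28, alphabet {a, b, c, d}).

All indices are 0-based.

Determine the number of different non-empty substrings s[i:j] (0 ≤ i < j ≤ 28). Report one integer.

sorted suffixes:
  #0 SA[0]=21  'aacdadb'
  #1 SA[1]=17  'abcdaacdadb'
  #2 SA[2]=22  'acdadb'
  #3 SA[3]=25  'adb'
  #4 SA[4]=11  'adbcbbabcdaacdadb'
  #5 SA[5]=27  'b'
  #6 SA[6]=16  'babcdaacdadb'
  #7 SA[7]=10  'badbcbbabcdaacdadb'
  #8 SA[8]=15  'bbabcdaacdadb'
  #9 SA[9]=13  'bcbbabcdaacdadb'
  #10 SA[10]=5  'bcbcdbadbcbbabcdaacdadb'
  #11 SA[11]=1  'bcccbcbcdbadbcbbabcdaacdadb'
  #12 SA[12]=18  'bcdaacdadb'
  #13 SA[13]=7  'bcdbadbcbbabcdaacdadb'
  #14 SA[14]=14  'cbbabcdaacdadb'
  #15 SA[15]=4  'cbcbcdbadbcbbabcdaacdadb'
  #16 SA[16]=0  'cbcccbcbcdbadbcbbabcdaacdadb'
  #17 SA[17]=6  'cbcdbadbcbbabcdaacdadb'
  #18 SA[18]=3  'ccbcbcdbadbcbbabcdaacdadb'
  #19 SA[19]=2  'cccbcbcdbadbcbbabcdaacdadb'
  #20 SA[20]=19  'cdaacdadb'
  #21 SA[21]=23  'cdadb'
  #22 SA[22]=8  'cdbadbcbbabcdaacdadb'
  #23 SA[23]=20  'daacdadb'
  #24 SA[24]=24  'dadb'
  #25 SA[25]=26  'db'
  #26 SA[26]=9  'dbadbcbbabcdaacdadb'
  #27 SA[27]=12  'dbcbbabcdaacdadb'

SA = [21, 17, 22, 25, 11, 27, 16, 10, 15, 13, 5, 1, 18, 7, 14, 4, 0, 6, 3, 2, 19, 23, 8, 20, 24, 26, 9, 12]
[i] adj suffixes → lcp
  [1] 21/17 → 1 ('a')
  [2] 17/22 → 1 ('a')
  [3] 22/25 → 1 ('a')
  [4] 25/11 → 3 ('adb')
  [5] 11/27 → 0 ('')
  [6] 27/16 → 1 ('b')
  [7] 16/10 → 2 ('ba')
  [8] 10/15 → 1 ('b')
  [9] 15/13 → 1 ('b')
  [10] 13/5 → 3 ('bcb')
  [11] 5/1 → 2 ('bc')
  [12] 1/18 → 2 ('bc')
  [13] 18/7 → 3 ('bcd')
  [14] 7/14 → 0 ('')
  [15] 14/4 → 2 ('cb')
  [16] 4/0 → 3 ('cbc')
  [17] 0/6 → 3 ('cbc')
  [18] 6/3 → 1 ('c')
  [19] 3/2 → 2 ('cc')
  [20] 2/19 → 1 ('c')
  [21] 19/23 → 3 ('cda')
  [22] 23/8 → 2 ('cd')
  [23] 8/20 → 0 ('')
  [24] 20/24 → 2 ('da')
  [25] 24/26 → 1 ('d')
  [26] 26/9 → 2 ('db')
  [27] 9/12 → 2 ('db')

n(n+1)/2 = 28·29/2 = 406
Σ LCP = 0 + 1 + 1 + 1 + 3 + 0 + 1 + 2 + 1 + 1 + 3 + 2 + 2 + 3 + 0 + 2 + 3 + 3 + 1 + 2 + 1 + 3 + 2 + 0 + 2 + 1 + 2 + 2 = 45
distinct = 406 − 45 = 361

361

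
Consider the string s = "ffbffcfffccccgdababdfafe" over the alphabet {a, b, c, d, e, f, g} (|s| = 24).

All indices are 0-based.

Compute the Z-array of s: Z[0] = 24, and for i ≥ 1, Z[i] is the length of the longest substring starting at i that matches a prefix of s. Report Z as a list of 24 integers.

Z[0]=24
i=1: i≥r, start 0; Z[1]=1 scan→box=[1,2)
i=2: i≥r, start 0; Z[2]=0
i=3: i≥r, start 0; Z[3]=2 scan→box=[3,5)
i=4: min(r-i=1, Z[1]=1)=1; Z[4]=1
i=5: i≥r, start 0; Z[5]=0
i=6: i≥r, start 0; Z[6]=2 scan→box=[6,8)
i=7: min(r-i=1, Z[1]=1)=1; Z[7]=2 scan→box=[7,9)
i=8: min(r-i=1, Z[1]=1)=1; Z[8]=1
i=9: i≥r, start 0; Z[9]=0
i=10: i≥r, start 0; Z[10]=0
i=11: i≥r, start 0; Z[11]=0
i=12: i≥r, start 0; Z[12]=0
i=13: i≥r, start 0; Z[13]=0
i=14: i≥r, start 0; Z[14]=0
i=15: i≥r, start 0; Z[15]=0
i=16: i≥r, start 0; Z[16]=0
i=17: i≥r, start 0; Z[17]=0
i=18: i≥r, start 0; Z[18]=0
i=19: i≥r, start 0; Z[19]=0
i=20: i≥r, start 0; Z[20]=1 scan→box=[20,21)
i=21: i≥r, start 0; Z[21]=0
i=22: i≥r, start 0; Z[22]=1 scan→box=[22,23)
i=23: i≥r, start 0; Z[23]=0

[24, 1, 0, 2, 1, 0, 2, 2, 1, 0, 0, 0, 0, 0, 0, 0, 0, 0, 0, 0, 1, 0, 1, 0]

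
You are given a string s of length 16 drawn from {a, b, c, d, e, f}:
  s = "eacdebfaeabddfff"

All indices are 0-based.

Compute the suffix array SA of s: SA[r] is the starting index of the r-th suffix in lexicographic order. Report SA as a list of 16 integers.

[9, 1, 7, 10, 5, 2, 11, 3, 12, 8, 0, 4, 15, 6, 14, 13]

rank | idx | suffix
   0 |   9 | abddfff
   1 |   1 | acdebfaeabddfff
   2 |   7 | aeabddfff
   3 |  10 | bddfff
   4 |   5 | bfaeabddfff
   5 |   2 | cdebfaeabddfff
   6 |  11 | ddfff
   7 |   3 | debfaeabddfff
   8 |  12 | dfff
   9 |   8 | eabddfff
  10 |   0 | eacdebfaeabddfff
  11 |   4 | ebfaeabddfff
  12 |  15 | f
  13 |   6 | faeabddfff
  14 |  14 | ff
  15 |  13 | fff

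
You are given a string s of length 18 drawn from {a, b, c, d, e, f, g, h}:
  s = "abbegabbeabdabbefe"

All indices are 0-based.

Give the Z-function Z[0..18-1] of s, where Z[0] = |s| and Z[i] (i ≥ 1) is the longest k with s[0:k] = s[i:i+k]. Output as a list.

[18, 0, 0, 0, 0, 4, 0, 0, 0, 2, 0, 0, 4, 0, 0, 0, 0, 0]

Z[0]=18
i=1: outside box; Z[1]=0
i=2: outside box; Z[2]=0
i=3: outside box; Z[3]=0
i=4: outside box; Z[4]=0
i=5: outside box; Z[5]=4 extend→box=[5,9)
i=6: min(r-i=3, Z[1]=0)=0; Z[6]=0
i=7: min(r-i=2, Z[2]=0)=0; Z[7]=0
i=8: min(r-i=1, Z[3]=0)=0; Z[8]=0
i=9: outside box; Z[9]=2 extend→box=[9,11)
i=10: min(r-i=1, Z[1]=0)=0; Z[10]=0
i=11: outside box; Z[11]=0
i=12: outside box; Z[12]=4 extend→box=[12,16)
i=13: min(r-i=3, Z[1]=0)=0; Z[13]=0
i=14: min(r-i=2, Z[2]=0)=0; Z[14]=0
i=15: min(r-i=1, Z[3]=0)=0; Z[15]=0
i=16: outside box; Z[16]=0
i=17: outside box; Z[17]=0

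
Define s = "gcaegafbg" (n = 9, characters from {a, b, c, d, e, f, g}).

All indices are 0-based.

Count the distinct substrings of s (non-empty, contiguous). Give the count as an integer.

42

rank→(start, suffix):
  0 → (2, 'aegafbg')
  1 → (5, 'afbg')
  2 → (7, 'bg')
  3 → (1, 'caegafbg')
  4 → (3, 'egafbg')
  5 → (6, 'fbg')
  6 → (8, 'g')
  7 → (4, 'gafbg')
  8 → (0, 'gcaegafbg')

SA = [2, 5, 7, 1, 3, 6, 8, 4, 0]
i: (SA[i-1],SA[i]) lcp shared
  1: (2,5) 1 'a'
  2: (5,7) 0 ''
  3: (7,1) 0 ''
  4: (1,3) 0 ''
  5: (3,6) 0 ''
  6: (6,8) 0 ''
  7: (8,4) 1 'g'
  8: (4,0) 1 'g'

n(n+1)/2 = 9·10/2 = 45
Σ LCP = 0 + 1 + 0 + 0 + 0 + 0 + 0 + 1 + 1 = 3
distinct = 45 − 3 = 42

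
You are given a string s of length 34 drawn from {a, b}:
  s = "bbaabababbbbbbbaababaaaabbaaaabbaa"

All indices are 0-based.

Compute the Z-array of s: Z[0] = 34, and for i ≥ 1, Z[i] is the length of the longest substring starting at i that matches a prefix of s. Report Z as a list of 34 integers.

[34, 1, 0, 0, 1, 0, 1, 0, 2, 2, 2, 2, 2, 8, 1, 0, 0, 1, 0, 1, 0, 0, 0, 0, 4, 1, 0, 0, 0, 0, 4, 1, 0, 0]

Z[0]=34
i=1: fresh scan; Z[1]=1 grow→box=[1,2)
i=2: fresh scan; Z[2]=0
i=3: fresh scan; Z[3]=0
i=4: fresh scan; Z[4]=1 grow→box=[4,5)
i=5: fresh scan; Z[5]=0
i=6: fresh scan; Z[6]=1 grow→box=[6,7)
i=7: fresh scan; Z[7]=0
i=8: fresh scan; Z[8]=2 grow→box=[8,10)
i=9: min(r-i=1, Z[1]=1)=1; Z[9]=2 grow→box=[9,11)
i=10: min(r-i=1, Z[1]=1)=1; Z[10]=2 grow→box=[10,12)
i=11: min(r-i=1, Z[1]=1)=1; Z[11]=2 grow→box=[11,13)
i=12: min(r-i=1, Z[1]=1)=1; Z[12]=2 grow→box=[12,14)
i=13: min(r-i=1, Z[1]=1)=1; Z[13]=8 grow→box=[13,21)
i=14: min(r-i=7, Z[1]=1)=1; Z[14]=1
i=15: min(r-i=6, Z[2]=0)=0; Z[15]=0
i=16: min(r-i=5, Z[3]=0)=0; Z[16]=0
i=17: min(r-i=4, Z[4]=1)=1; Z[17]=1
i=18: min(r-i=3, Z[5]=0)=0; Z[18]=0
i=19: min(r-i=2, Z[6]=1)=1; Z[19]=1
i=20: min(r-i=1, Z[7]=0)=0; Z[20]=0
i=21: fresh scan; Z[21]=0
i=22: fresh scan; Z[22]=0
i=23: fresh scan; Z[23]=0
i=24: fresh scan; Z[24]=4 grow→box=[24,28)
i=25: min(r-i=3, Z[1]=1)=1; Z[25]=1
i=26: min(r-i=2, Z[2]=0)=0; Z[26]=0
i=27: min(r-i=1, Z[3]=0)=0; Z[27]=0
i=28: fresh scan; Z[28]=0
i=29: fresh scan; Z[29]=0
i=30: fresh scan; Z[30]=4 grow→box=[30,34)
i=31: min(r-i=3, Z[1]=1)=1; Z[31]=1
i=32: min(r-i=2, Z[2]=0)=0; Z[32]=0
i=33: min(r-i=1, Z[3]=0)=0; Z[33]=0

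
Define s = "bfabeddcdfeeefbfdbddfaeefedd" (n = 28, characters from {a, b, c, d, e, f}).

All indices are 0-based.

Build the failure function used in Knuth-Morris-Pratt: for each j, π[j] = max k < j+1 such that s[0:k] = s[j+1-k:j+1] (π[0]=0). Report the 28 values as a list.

[0, 0, 0, 1, 0, 0, 0, 0, 0, 0, 0, 0, 0, 0, 1, 2, 0, 1, 0, 0, 0, 0, 0, 0, 0, 0, 0, 0]

π[0] = 0
j=1 s[j]='f': π[1]=0 (border '')
j=2 s[j]='a': π[2]=0 (border '')
j=3 s[j]='b': π[3]=1 (border 'b')
j=4 s[j]='e': k: 1→0; π[4]=0 (border '')
j=5 s[j]='d': π[5]=0 (border '')
j=6 s[j]='d': π[6]=0 (border '')
j=7 s[j]='c': π[7]=0 (border '')
j=8 s[j]='d': π[8]=0 (border '')
j=9 s[j]='f': π[9]=0 (border '')
j=10 s[j]='e': π[10]=0 (border '')
j=11 s[j]='e': π[11]=0 (border '')
j=12 s[j]='e': π[12]=0 (border '')
j=13 s[j]='f': π[13]=0 (border '')
j=14 s[j]='b': π[14]=1 (border 'b')
j=15 s[j]='f': π[15]=2 (border 'bf')
j=16 s[j]='d': k: 2→0; π[16]=0 (border '')
j=17 s[j]='b': π[17]=1 (border 'b')
j=18 s[j]='d': k: 1→0; π[18]=0 (border '')
j=19 s[j]='d': π[19]=0 (border '')
j=20 s[j]='f': π[20]=0 (border '')
j=21 s[j]='a': π[21]=0 (border '')
j=22 s[j]='e': π[22]=0 (border '')
j=23 s[j]='e': π[23]=0 (border '')
j=24 s[j]='f': π[24]=0 (border '')
j=25 s[j]='e': π[25]=0 (border '')
j=26 s[j]='d': π[26]=0 (border '')
j=27 s[j]='d': π[27]=0 (border '')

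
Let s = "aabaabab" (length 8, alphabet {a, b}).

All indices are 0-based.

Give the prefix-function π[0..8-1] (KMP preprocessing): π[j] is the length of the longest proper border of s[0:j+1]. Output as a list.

π[0] = 0
j=1 s[j]='a': π[1]=1 (border 'a')
j=2 s[j]='b': k: 1→0; π[2]=0 (border '')
j=3 s[j]='a': π[3]=1 (border 'a')
j=4 s[j]='a': π[4]=2 (border 'aa')
j=5 s[j]='b': π[5]=3 (border 'aab')
j=6 s[j]='a': π[6]=4 (border 'aaba')
j=7 s[j]='b': k: 4→1→0; π[7]=0 (border '')

[0, 1, 0, 1, 2, 3, 4, 0]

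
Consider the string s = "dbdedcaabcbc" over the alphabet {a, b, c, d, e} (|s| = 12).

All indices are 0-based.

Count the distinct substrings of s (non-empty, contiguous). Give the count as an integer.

70

sorted suffixes:
  #0 SA[0]=6  'aabcbc'
  #1 SA[1]=7  'abcbc'
  #2 SA[2]=10  'bc'
  #3 SA[3]=8  'bcbc'
  #4 SA[4]=1  'bdedcaabcbc'
  #5 SA[5]=11  'c'
  #6 SA[6]=5  'caabcbc'
  #7 SA[7]=9  'cbc'
  #8 SA[8]=0  'dbdedcaabcbc'
  #9 SA[9]=4  'dcaabcbc'
  #10 SA[10]=2  'dedcaabcbc'
  #11 SA[11]=3  'edcaabcbc'

SA = [6, 7, 10, 8, 1, 11, 5, 9, 0, 4, 2, 3]
rank  pair      lcp
   1  s[6:],s[7:]  1  'a'
   2  s[7:],s[10:]  0  ''
   3  s[10:],s[8:]  2  'bc'
   4  s[8:],s[1:]  1  'b'
   5  s[1:],s[11:]  0  ''
   6  s[11:],s[5:]  1  'c'
   7  s[5:],s[9:]  1  'c'
   8  s[9:],s[0:]  0  ''
   9  s[0:],s[4:]  1  'd'
  10  s[4:],s[2:]  1  'd'
  11  s[2:],s[3:]  0  ''

n(n+1)/2 = 12·13/2 = 78
Σ LCP = 0 + 1 + 0 + 2 + 1 + 0 + 1 + 1 + 0 + 1 + 1 + 0 = 8
distinct = 78 − 8 = 70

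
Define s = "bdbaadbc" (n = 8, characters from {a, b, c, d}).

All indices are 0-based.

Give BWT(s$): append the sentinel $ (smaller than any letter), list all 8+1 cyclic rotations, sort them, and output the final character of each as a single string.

rank  rotation   last
    0  $bdbaadbc  c
    1  aadbc$bdb  b
    2  adbc$bdba  a
    3  baadbc$bd  d
    4  bc$bdbaad  d
    5  bdbaadbc$  $
    6  c$bdbaadb  b
    7  dbaadbc$b  b
    8  dbc$bdbaa  a

cbadd$bba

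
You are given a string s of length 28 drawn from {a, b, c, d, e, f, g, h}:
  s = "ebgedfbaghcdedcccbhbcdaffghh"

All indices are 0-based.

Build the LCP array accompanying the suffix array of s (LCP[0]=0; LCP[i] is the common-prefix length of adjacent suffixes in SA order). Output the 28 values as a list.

sorted suffixes:
  #0 SA[0]=22  'affghh'
  #1 SA[1]=7  'aghcdedcccbhbcdaffghh'
  #2 SA[2]=6  'baghcdedcccbhbcdaffghh'
  #3 SA[3]=19  'bcdaffghh'
  #4 SA[4]=1  'bgedfbaghcdedcccbhbcdaffghh'
  #5 SA[5]=17  'bhbcdaffghh'
  #6 SA[6]=16  'cbhbcdaffghh'
  #7 SA[7]=15  'ccbhbcdaffghh'
  #8 SA[8]=14  'cccbhbcdaffghh'
  #9 SA[9]=20  'cdaffghh'
  #10 SA[10]=10  'cdedcccbhbcdaffghh'
  #11 SA[11]=21  'daffghh'
  #12 SA[12]=13  'dcccbhbcdaffghh'
  #13 SA[13]=11  'dedcccbhbcdaffghh'
  #14 SA[14]=4  'dfbaghcdedcccbhbcdaffghh'
  #15 SA[15]=0  'ebgedfbaghcdedcccbhbcdaffghh'
  #16 SA[16]=12  'edcccbhbcdaffghh'
  #17 SA[17]=3  'edfbaghcdedcccbhbcdaffghh'
  #18 SA[18]=5  'fbaghcdedcccbhbcdaffghh'
  #19 SA[19]=23  'ffghh'
  #20 SA[20]=24  'fghh'
  #21 SA[21]=2  'gedfbaghcdedcccbhbcdaffghh'
  #22 SA[22]=8  'ghcdedcccbhbcdaffghh'
  #23 SA[23]=25  'ghh'
  #24 SA[24]=27  'h'
  #25 SA[25]=18  'hbcdaffghh'
  #26 SA[26]=9  'hcdedcccbhbcdaffghh'
  #27 SA[27]=26  'hh'

SA = [22, 7, 6, 19, 1, 17, 16, 15, 14, 20, 10, 21, 13, 11, 4, 0, 12, 3, 5, 23, 24, 2, 8, 25, 27, 18, 9, 26]
i: (SA[i-1],SA[i]) lcp shared
  1: (22,7) 1 'a'
  2: (7,6) 0 ''
  3: (6,19) 1 'b'
  4: (19,1) 1 'b'
  5: (1,17) 1 'b'
  6: (17,16) 0 ''
  7: (16,15) 1 'c'
  8: (15,14) 2 'cc'
  9: (14,20) 1 'c'
  10: (20,10) 2 'cd'
  11: (10,21) 0 ''
  12: (21,13) 1 'd'
  13: (13,11) 1 'd'
  14: (11,4) 1 'd'
  15: (4,0) 0 ''
  16: (0,12) 1 'e'
  17: (12,3) 2 'ed'
  18: (3,5) 0 ''
  19: (5,23) 1 'f'
  20: (23,24) 1 'f'
  21: (24,2) 0 ''
  22: (2,8) 1 'g'
  23: (8,25) 2 'gh'
  24: (25,27) 0 ''
  25: (27,18) 1 'h'
  26: (18,9) 1 'h'
  27: (9,26) 1 'h'

[0, 1, 0, 1, 1, 1, 0, 1, 2, 1, 2, 0, 1, 1, 1, 0, 1, 2, 0, 1, 1, 0, 1, 2, 0, 1, 1, 1]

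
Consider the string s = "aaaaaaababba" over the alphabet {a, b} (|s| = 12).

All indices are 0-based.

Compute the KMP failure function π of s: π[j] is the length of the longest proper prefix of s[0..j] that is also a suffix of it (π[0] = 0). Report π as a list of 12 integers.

[0, 1, 2, 3, 4, 5, 6, 0, 1, 0, 0, 1]

π[0] = 0
j=1 s[j]='a': π[1]=1 (border 'a')
j=2 s[j]='a': π[2]=2 (border 'aa')
j=3 s[j]='a': π[3]=3 (border 'aaa')
j=4 s[j]='a': π[4]=4 (border 'aaaa')
j=5 s[j]='a': π[5]=5 (border 'aaaaa')
j=6 s[j]='a': π[6]=6 (border 'aaaaaa')
j=7 s[j]='b': k: 6→5→4→3→2→1→0; π[7]=0 (border '')
j=8 s[j]='a': π[8]=1 (border 'a')
j=9 s[j]='b': k: 1→0; π[9]=0 (border '')
j=10 s[j]='b': π[10]=0 (border '')
j=11 s[j]='a': π[11]=1 (border 'a')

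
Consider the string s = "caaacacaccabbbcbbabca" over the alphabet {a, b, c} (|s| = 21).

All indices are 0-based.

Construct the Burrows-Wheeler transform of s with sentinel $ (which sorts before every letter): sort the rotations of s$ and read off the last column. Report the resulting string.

accacbaccbcababb$caaba

rank  rotation                last
    0  $caaacacaccabbbcbbabca  a
    1  a$caaacacaccabbbcbbabc  c
    2  aaacacaccabbbcbbabca$c  c
    3  aacacaccabbbcbbabca$ca  a
    4  abbbcbbabca$caaacacacc  c
    5  abca$caaacacaccabbbcbb  b
    6  acacaccabbbcbbabca$caa  a
    7  acaccabbbcbbabca$caaac  c
    8  accabbbcbbabca$caaacac  c
    9  babca$caaacacaccabbbcb  b
   10  bbabca$caaacacaccabbbc  c
   11  bbbcbbabca$caaacacacca  a
   12  bbcbbabca$caaacacaccab  b
   13  bca$caaacacaccabbbcbba  a
   14  bcbbabca$caaacacaccabb  b
   15  ca$caaacacaccabbbcbbab  b
   16  caaacacaccabbbcbbabca$  $
   17  cabbbcbbabca$caaacacac  c
   18  cacaccabbbcbbabca$caaa  a
   19  caccabbbcbbabca$caaaca  a
   20  cbbabca$caaacacaccabbb  b
   21  ccabbbcbbabca$caaacaca  a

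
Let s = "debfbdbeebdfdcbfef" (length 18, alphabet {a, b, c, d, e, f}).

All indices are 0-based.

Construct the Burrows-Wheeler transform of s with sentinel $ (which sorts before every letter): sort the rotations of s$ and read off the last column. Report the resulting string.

rank  rotation             last
    0  $debfbdbeebdfdcbfef  f
    1  bdbeebdfdcbfef$debf  f
    2  bdfdcbfef$debfbdbee  e
    3  beebdfdcbfef$debfbd  d
    4  bfbdbeebdfdcbfef$de  e
    5  bfef$debfbdbeebdfdc  c
    6  cbfef$debfbdbeebdfd  d
    7  dbeebdfdcbfef$debfb  b
    8  dcbfef$debfbdbeebdf  f
    9  debfbdbeebdfdcbfef$  $
   10  dfdcbfef$debfbdbeeb  b
   11  ebdfdcbfef$debfbdbe  e
   12  ebfbdbeebdfdcbfef$d  d
   13  eebdfdcbfef$debfbdb  b
   14  ef$debfbdbeebdfdcbf  f
   15  f$debfbdbeebdfdcbfe  e
   16  fbdbeebdfdcbfef$deb  b
   17  fdcbfef$debfbdbeebd  d
   18  fef$debfbdbeebdfdcb  b

ffedecdbf$bedbfebdb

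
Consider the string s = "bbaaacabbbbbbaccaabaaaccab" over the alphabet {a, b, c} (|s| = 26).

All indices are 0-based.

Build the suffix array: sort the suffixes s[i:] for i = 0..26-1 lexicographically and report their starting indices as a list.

sorted suffixes:
  #0 SA[0]=2  'aaacabbbbbbaccaabaaaccab'
  #1 SA[1]=19  'aaaccab'
  #2 SA[2]=16  'aabaaaccab'
  #3 SA[3]=3  'aacabbbbbbaccaabaaaccab'
  #4 SA[4]=20  'aaccab'
  #5 SA[5]=24  'ab'
  #6 SA[6]=17  'abaaaccab'
  #7 SA[7]=6  'abbbbbbaccaabaaaccab'
  #8 SA[8]=4  'acabbbbbbaccaabaaaccab'
  #9 SA[9]=13  'accaabaaaccab'
  #10 SA[10]=21  'accab'
  #11 SA[11]=25  'b'
  #12 SA[12]=1  'baaacabbbbbbaccaabaaaccab'
  #13 SA[13]=18  'baaaccab'
  #14 SA[14]=12  'baccaabaaaccab'
  #15 SA[15]=0  'bbaaacabbbbbbaccaabaaaccab'
  #16 SA[16]=11  'bbaccaabaaaccab'
  #17 SA[17]=10  'bbbaccaabaaaccab'
  #18 SA[18]=9  'bbbbaccaabaaaccab'
  #19 SA[19]=8  'bbbbbaccaabaaaccab'
  #20 SA[20]=7  'bbbbbbaccaabaaaccab'
  #21 SA[21]=15  'caabaaaccab'
  #22 SA[22]=23  'cab'
  #23 SA[23]=5  'cabbbbbbaccaabaaaccab'
  #24 SA[24]=14  'ccaabaaaccab'
  #25 SA[25]=22  'ccab'

[2, 19, 16, 3, 20, 24, 17, 6, 4, 13, 21, 25, 1, 18, 12, 0, 11, 10, 9, 8, 7, 15, 23, 5, 14, 22]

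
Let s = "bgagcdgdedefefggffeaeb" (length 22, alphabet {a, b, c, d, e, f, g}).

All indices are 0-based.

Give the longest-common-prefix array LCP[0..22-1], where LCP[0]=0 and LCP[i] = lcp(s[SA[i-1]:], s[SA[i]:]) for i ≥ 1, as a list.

rank | idx | suffix
   0 |  19 | aeb
   1 |   2 | agcdgdedefefggffeaeb
   2 |  21 | b
   3 |   0 | bgagcdgdedefefggffeaeb
   4 |   4 | cdgdedefefggffeaeb
   5 |   7 | dedefefggffeaeb
   6 |   9 | defefggffeaeb
   7 |   5 | dgdedefefggffeaeb
   8 |  18 | eaeb
   9 |  20 | eb
  10 |   8 | edefefggffeaeb
  11 |  10 | efefggffeaeb
  12 |  12 | efggffeaeb
  13 |  17 | feaeb
  14 |  11 | fefggffeaeb
  15 |  16 | ffeaeb
  16 |  13 | fggffeaeb
  17 |   1 | gagcdgdedefefggffeaeb
  18 |   3 | gcdgdedefefggffeaeb
  19 |   6 | gdedefefggffeaeb
  20 |  15 | gffeaeb
  21 |  14 | ggffeaeb

SA = [19, 2, 21, 0, 4, 7, 9, 5, 18, 20, 8, 10, 12, 17, 11, 16, 13, 1, 3, 6, 15, 14]
[i] adj suffixes → lcp
  [1] 19/2 → 1 ('a')
  [2] 2/21 → 0 ('')
  [3] 21/0 → 1 ('b')
  [4] 0/4 → 0 ('')
  [5] 4/7 → 0 ('')
  [6] 7/9 → 2 ('de')
  [7] 9/5 → 1 ('d')
  [8] 5/18 → 0 ('')
  [9] 18/20 → 1 ('e')
  [10] 20/8 → 1 ('e')
  [11] 8/10 → 1 ('e')
  [12] 10/12 → 2 ('ef')
  [13] 12/17 → 0 ('')
  [14] 17/11 → 2 ('fe')
  [15] 11/16 → 1 ('f')
  [16] 16/13 → 1 ('f')
  [17] 13/1 → 0 ('')
  [18] 1/3 → 1 ('g')
  [19] 3/6 → 1 ('g')
  [20] 6/15 → 1 ('g')
  [21] 15/14 → 1 ('g')

[0, 1, 0, 1, 0, 0, 2, 1, 0, 1, 1, 1, 2, 0, 2, 1, 1, 0, 1, 1, 1, 1]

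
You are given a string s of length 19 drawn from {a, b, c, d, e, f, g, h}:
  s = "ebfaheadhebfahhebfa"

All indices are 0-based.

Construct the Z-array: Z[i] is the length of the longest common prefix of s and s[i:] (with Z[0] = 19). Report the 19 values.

Z[0]=19
i=1: i≥r, start 0; Z[1]=0
i=2: i≥r, start 0; Z[2]=0
i=3: i≥r, start 0; Z[3]=0
i=4: i≥r, start 0; Z[4]=0
i=5: i≥r, start 0; Z[5]=1 extend→box=[5,6)
i=6: i≥r, start 0; Z[6]=0
i=7: i≥r, start 0; Z[7]=0
i=8: i≥r, start 0; Z[8]=0
i=9: i≥r, start 0; Z[9]=5 extend→box=[9,14)
i=10: min(r-i=4, Z[1]=0)=0; Z[10]=0
i=11: min(r-i=3, Z[2]=0)=0; Z[11]=0
i=12: min(r-i=2, Z[3]=0)=0; Z[12]=0
i=13: min(r-i=1, Z[4]=0)=0; Z[13]=0
i=14: i≥r, start 0; Z[14]=0
i=15: i≥r, start 0; Z[15]=4 extend→box=[15,19)
i=16: min(r-i=3, Z[1]=0)=0; Z[16]=0
i=17: min(r-i=2, Z[2]=0)=0; Z[17]=0
i=18: min(r-i=1, Z[3]=0)=0; Z[18]=0

[19, 0, 0, 0, 0, 1, 0, 0, 0, 5, 0, 0, 0, 0, 0, 4, 0, 0, 0]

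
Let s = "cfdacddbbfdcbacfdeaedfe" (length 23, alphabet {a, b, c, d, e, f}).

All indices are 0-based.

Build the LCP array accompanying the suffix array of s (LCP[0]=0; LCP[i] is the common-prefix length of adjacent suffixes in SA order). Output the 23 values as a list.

[0, 2, 1, 0, 1, 1, 0, 1, 1, 3, 0, 1, 1, 1, 1, 1, 0, 1, 1, 0, 2, 2, 1]

sorted suffixes:
  #0 SA[0]=3  'acddbbfdcbacfdeaedfe'
  #1 SA[1]=13  'acfdeaedfe'
  #2 SA[2]=18  'aedfe'
  #3 SA[3]=12  'bacfdeaedfe'
  #4 SA[4]=7  'bbfdcbacfdeaedfe'
  #5 SA[5]=8  'bfdcbacfdeaedfe'
  #6 SA[6]=11  'cbacfdeaedfe'
  #7 SA[7]=4  'cddbbfdcbacfdeaedfe'
  #8 SA[8]=0  'cfdacddbbfdcbacfdeaedfe'
  #9 SA[9]=14  'cfdeaedfe'
  #10 SA[10]=2  'dacddbbfdcbacfdeaedfe'
  #11 SA[11]=6  'dbbfdcbacfdeaedfe'
  #12 SA[12]=10  'dcbacfdeaedfe'
  #13 SA[13]=5  'ddbbfdcbacfdeaedfe'
  #14 SA[14]=16  'deaedfe'
  #15 SA[15]=20  'dfe'
  #16 SA[16]=22  'e'
  #17 SA[17]=17  'eaedfe'
  #18 SA[18]=19  'edfe'
  #19 SA[19]=1  'fdacddbbfdcbacfdeaedfe'
  #20 SA[20]=9  'fdcbacfdeaedfe'
  #21 SA[21]=15  'fdeaedfe'
  #22 SA[22]=21  'fe'

SA = [3, 13, 18, 12, 7, 8, 11, 4, 0, 14, 2, 6, 10, 5, 16, 20, 22, 17, 19, 1, 9, 15, 21]
i: (SA[i-1],SA[i]) lcp shared
  1: (3,13) 2 'ac'
  2: (13,18) 1 'a'
  3: (18,12) 0 ''
  4: (12,7) 1 'b'
  5: (7,8) 1 'b'
  6: (8,11) 0 ''
  7: (11,4) 1 'c'
  8: (4,0) 1 'c'
  9: (0,14) 3 'cfd'
  10: (14,2) 0 ''
  11: (2,6) 1 'd'
  12: (6,10) 1 'd'
  13: (10,5) 1 'd'
  14: (5,16) 1 'd'
  15: (16,20) 1 'd'
  16: (20,22) 0 ''
  17: (22,17) 1 'e'
  18: (17,19) 1 'e'
  19: (19,1) 0 ''
  20: (1,9) 2 'fd'
  21: (9,15) 2 'fd'
  22: (15,21) 1 'f'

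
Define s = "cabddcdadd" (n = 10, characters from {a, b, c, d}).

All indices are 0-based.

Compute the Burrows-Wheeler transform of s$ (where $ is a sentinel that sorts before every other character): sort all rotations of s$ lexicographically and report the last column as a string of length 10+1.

dcda$ddcdab

rank  rotation     last
    0  $cabddcdadd  d
    1  abddcdadd$c  c
    2  add$cabddcd  d
    3  bddcdadd$ca  a
    4  cabddcdadd$  $
    5  cdadd$cabdd  d
    6  d$cabddcdad  d
    7  dadd$cabddc  c
    8  dcdadd$cabd  d
    9  dd$cabddcda  a
   10  ddcdadd$cab  b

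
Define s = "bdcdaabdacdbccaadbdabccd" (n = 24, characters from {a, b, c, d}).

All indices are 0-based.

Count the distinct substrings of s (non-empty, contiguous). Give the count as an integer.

sorted suffixes:
  #0 SA[0]=4  'aabdacdbccaadbdabccd'
  #1 SA[1]=14  'aadbdabccd'
  #2 SA[2]=19  'abccd'
  #3 SA[3]=5  'abdacdbccaadbdabccd'
  #4 SA[4]=8  'acdbccaadbdabccd'
  #5 SA[5]=15  'adbdabccd'
  #6 SA[6]=11  'bccaadbdabccd'
  #7 SA[7]=20  'bccd'
  #8 SA[8]=17  'bdabccd'
  #9 SA[9]=6  'bdacdbccaadbdabccd'
  #10 SA[10]=0  'bdcdaabdacdbccaadbdabccd'
  #11 SA[11]=13  'caadbdabccd'
  #12 SA[12]=12  'ccaadbdabccd'
  #13 SA[13]=21  'ccd'
  #14 SA[14]=22  'cd'
  #15 SA[15]=2  'cdaabdacdbccaadbdabccd'
  #16 SA[16]=9  'cdbccaadbdabccd'
  #17 SA[17]=23  'd'
  #18 SA[18]=3  'daabdacdbccaadbdabccd'
  #19 SA[19]=18  'dabccd'
  #20 SA[20]=7  'dacdbccaadbdabccd'
  #21 SA[21]=10  'dbccaadbdabccd'
  #22 SA[22]=16  'dbdabccd'
  #23 SA[23]=1  'dcdaabdacdbccaadbdabccd'

SA = [4, 14, 19, 5, 8, 15, 11, 20, 17, 6, 0, 13, 12, 21, 22, 2, 9, 23, 3, 18, 7, 10, 16, 1]
[i] adj suffixes → lcp
  [1] 4/14 → 2 ('aa')
  [2] 14/19 → 1 ('a')
  [3] 19/5 → 2 ('ab')
  [4] 5/8 → 1 ('a')
  [5] 8/15 → 1 ('a')
  [6] 15/11 → 0 ('')
  [7] 11/20 → 3 ('bcc')
  [8] 20/17 → 1 ('b')
  [9] 17/6 → 3 ('bda')
  [10] 6/0 → 2 ('bd')
  [11] 0/13 → 0 ('')
  [12] 13/12 → 1 ('c')
  [13] 12/21 → 2 ('cc')
  [14] 21/22 → 1 ('c')
  [15] 22/2 → 2 ('cd')
  [16] 2/9 → 2 ('cd')
  [17] 9/23 → 0 ('')
  [18] 23/3 → 1 ('d')
  [19] 3/18 → 2 ('da')
  [20] 18/7 → 2 ('da')
  [21] 7/10 → 1 ('d')
  [22] 10/16 → 2 ('db')
  [23] 16/1 → 1 ('d')

n(n+1)/2 = 24·25/2 = 300
Σ LCP = 0 + 2 + 1 + 2 + 1 + 1 + 0 + 3 + 1 + 3 + 2 + 0 + 1 + 2 + 1 + 2 + 2 + 0 + 1 + 2 + 2 + 1 + 2 + 1 = 33
distinct = 300 − 33 = 267

267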